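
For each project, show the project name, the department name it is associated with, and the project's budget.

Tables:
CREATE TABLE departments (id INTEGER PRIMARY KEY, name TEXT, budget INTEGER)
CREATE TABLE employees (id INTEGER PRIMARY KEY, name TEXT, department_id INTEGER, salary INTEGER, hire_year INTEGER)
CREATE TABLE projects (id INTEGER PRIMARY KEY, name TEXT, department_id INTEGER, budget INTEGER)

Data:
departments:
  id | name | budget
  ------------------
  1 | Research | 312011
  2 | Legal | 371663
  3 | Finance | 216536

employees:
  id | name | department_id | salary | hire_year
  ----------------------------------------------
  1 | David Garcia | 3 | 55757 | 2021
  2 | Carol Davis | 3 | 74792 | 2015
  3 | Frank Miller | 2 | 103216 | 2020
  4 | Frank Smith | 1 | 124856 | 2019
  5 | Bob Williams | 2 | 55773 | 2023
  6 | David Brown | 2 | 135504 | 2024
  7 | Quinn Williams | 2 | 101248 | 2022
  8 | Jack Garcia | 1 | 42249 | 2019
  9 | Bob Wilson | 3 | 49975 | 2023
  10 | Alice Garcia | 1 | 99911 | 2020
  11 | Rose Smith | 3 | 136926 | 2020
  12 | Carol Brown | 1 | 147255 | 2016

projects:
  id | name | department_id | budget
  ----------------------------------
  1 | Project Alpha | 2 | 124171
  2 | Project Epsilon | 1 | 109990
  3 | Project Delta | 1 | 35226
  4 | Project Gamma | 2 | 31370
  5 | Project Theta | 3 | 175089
SELECT c.name, p.name AS department, c.budget FROM projects c JOIN departments p ON c.department_id = p.id

Execution result:
name | department | budget
Project Alpha | Legal | 124171
Project Epsilon | Research | 109990
Project Delta | Research | 35226
Project Gamma | Legal | 31370
Project Theta | Finance | 175089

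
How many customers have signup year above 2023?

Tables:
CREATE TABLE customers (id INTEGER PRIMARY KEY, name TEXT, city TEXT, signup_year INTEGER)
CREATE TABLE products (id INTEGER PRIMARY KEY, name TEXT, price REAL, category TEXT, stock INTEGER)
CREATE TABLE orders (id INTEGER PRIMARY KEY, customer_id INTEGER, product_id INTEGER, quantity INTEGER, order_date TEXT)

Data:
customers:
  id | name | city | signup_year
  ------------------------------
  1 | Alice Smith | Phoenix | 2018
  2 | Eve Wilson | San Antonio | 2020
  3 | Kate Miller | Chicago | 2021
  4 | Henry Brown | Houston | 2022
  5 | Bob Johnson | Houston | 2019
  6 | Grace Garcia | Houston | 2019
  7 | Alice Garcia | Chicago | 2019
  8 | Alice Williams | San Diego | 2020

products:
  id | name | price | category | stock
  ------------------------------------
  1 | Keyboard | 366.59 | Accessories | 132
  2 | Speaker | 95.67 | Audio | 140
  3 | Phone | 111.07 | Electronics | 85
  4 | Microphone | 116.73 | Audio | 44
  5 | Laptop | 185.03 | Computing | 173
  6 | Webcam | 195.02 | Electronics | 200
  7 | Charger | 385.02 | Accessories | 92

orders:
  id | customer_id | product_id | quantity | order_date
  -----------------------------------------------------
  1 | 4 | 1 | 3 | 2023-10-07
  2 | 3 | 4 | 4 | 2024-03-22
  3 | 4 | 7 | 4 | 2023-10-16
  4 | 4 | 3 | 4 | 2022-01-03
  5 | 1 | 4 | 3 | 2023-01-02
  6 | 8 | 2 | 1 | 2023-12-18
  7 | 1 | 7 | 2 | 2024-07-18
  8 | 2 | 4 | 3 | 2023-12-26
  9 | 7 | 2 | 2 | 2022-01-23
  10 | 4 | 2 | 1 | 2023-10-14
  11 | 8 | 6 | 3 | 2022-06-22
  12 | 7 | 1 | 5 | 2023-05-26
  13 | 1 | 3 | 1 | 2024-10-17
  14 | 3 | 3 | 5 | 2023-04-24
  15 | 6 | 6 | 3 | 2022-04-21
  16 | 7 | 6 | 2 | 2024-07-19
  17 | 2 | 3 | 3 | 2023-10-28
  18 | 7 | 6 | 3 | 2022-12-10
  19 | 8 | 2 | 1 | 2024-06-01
SELECT COUNT(*) FROM customers WHERE signup_year > 2023

Execution result:
0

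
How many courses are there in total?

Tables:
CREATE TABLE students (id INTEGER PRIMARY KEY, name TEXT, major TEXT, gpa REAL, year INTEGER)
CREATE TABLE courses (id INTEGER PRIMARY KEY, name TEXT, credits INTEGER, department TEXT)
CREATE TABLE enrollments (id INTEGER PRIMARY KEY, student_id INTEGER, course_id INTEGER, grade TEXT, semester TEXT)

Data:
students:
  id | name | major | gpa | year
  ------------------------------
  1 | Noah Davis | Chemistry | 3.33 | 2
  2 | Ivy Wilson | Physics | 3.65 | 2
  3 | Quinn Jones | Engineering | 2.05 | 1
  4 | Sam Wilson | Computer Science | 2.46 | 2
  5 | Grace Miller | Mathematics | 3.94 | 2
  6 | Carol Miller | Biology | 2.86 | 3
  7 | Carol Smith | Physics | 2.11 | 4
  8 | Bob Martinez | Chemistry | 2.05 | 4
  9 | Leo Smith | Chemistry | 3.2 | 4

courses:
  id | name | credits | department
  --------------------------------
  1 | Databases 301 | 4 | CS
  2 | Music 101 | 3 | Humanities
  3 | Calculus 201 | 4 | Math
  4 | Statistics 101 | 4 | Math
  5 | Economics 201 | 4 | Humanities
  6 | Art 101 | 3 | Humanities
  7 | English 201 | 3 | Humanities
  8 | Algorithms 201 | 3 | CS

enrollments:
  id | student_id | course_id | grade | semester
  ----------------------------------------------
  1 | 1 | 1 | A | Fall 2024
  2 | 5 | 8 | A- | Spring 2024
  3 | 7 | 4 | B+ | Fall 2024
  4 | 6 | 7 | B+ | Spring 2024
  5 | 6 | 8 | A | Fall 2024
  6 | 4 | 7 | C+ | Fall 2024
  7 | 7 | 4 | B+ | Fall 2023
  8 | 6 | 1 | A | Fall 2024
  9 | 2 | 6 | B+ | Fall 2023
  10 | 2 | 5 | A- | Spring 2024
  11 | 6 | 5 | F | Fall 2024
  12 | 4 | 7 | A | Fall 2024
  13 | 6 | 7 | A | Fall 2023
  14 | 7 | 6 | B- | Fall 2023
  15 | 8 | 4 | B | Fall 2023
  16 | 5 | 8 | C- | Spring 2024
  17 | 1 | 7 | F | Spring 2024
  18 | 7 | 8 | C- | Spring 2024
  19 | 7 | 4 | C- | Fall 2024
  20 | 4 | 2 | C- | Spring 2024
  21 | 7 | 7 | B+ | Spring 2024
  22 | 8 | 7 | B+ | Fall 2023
SELECT COUNT(*) FROM courses

Execution result:
8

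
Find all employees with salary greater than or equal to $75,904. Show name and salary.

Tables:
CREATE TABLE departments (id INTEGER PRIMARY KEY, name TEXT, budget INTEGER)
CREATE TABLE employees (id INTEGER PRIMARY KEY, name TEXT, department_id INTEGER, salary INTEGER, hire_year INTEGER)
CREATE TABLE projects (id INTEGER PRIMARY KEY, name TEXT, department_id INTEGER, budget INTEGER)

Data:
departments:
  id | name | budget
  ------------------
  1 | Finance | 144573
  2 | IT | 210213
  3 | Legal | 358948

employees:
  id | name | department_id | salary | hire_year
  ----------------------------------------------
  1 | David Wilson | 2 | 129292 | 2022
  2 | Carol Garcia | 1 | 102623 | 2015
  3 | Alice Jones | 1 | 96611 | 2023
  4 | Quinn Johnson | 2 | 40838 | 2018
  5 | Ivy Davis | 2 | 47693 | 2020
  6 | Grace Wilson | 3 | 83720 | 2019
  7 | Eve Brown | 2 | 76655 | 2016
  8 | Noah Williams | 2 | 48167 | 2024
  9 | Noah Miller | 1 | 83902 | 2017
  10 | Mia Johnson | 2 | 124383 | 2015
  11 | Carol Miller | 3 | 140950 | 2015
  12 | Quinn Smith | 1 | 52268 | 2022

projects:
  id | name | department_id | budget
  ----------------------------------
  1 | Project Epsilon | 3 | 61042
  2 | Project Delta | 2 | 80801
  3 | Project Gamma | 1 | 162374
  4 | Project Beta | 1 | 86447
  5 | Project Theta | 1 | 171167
SELECT name, salary FROM employees WHERE salary >= 75904

Execution result:
name | salary
David Wilson | 129292
Carol Garcia | 102623
Alice Jones | 96611
Grace Wilson | 83720
Eve Brown | 76655
Noah Miller | 83902
Mia Johnson | 124383
Carol Miller | 140950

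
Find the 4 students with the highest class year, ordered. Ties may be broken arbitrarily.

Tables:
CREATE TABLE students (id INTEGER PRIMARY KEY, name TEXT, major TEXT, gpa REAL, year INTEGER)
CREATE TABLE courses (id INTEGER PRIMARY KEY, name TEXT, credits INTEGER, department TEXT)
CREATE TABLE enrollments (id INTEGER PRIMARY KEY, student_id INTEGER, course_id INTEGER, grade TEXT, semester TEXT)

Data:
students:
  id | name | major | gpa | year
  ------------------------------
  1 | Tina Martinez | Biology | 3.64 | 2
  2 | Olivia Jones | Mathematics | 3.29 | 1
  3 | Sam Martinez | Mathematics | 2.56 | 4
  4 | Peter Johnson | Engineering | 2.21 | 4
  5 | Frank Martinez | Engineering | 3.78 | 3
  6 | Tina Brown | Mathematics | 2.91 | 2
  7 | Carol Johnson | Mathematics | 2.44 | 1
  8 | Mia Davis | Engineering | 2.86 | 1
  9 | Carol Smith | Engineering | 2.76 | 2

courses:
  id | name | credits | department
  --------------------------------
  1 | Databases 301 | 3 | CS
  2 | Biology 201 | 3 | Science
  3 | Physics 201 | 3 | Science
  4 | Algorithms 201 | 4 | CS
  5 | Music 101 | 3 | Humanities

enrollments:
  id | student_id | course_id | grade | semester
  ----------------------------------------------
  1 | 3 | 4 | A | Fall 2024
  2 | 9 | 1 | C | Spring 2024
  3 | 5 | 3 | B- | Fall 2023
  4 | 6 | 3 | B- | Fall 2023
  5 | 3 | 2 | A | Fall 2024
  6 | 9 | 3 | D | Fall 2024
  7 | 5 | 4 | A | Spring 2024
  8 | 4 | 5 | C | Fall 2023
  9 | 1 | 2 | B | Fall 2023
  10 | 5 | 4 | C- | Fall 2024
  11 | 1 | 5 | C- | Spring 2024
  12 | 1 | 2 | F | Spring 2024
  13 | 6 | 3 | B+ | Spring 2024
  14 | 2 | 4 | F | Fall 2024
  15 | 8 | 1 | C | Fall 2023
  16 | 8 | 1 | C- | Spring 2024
SELECT name, year FROM students ORDER BY year DESC LIMIT 4

Execution result:
name | year
Sam Martinez | 4
Peter Johnson | 4
Frank Martinez | 3
Tina Martinez | 2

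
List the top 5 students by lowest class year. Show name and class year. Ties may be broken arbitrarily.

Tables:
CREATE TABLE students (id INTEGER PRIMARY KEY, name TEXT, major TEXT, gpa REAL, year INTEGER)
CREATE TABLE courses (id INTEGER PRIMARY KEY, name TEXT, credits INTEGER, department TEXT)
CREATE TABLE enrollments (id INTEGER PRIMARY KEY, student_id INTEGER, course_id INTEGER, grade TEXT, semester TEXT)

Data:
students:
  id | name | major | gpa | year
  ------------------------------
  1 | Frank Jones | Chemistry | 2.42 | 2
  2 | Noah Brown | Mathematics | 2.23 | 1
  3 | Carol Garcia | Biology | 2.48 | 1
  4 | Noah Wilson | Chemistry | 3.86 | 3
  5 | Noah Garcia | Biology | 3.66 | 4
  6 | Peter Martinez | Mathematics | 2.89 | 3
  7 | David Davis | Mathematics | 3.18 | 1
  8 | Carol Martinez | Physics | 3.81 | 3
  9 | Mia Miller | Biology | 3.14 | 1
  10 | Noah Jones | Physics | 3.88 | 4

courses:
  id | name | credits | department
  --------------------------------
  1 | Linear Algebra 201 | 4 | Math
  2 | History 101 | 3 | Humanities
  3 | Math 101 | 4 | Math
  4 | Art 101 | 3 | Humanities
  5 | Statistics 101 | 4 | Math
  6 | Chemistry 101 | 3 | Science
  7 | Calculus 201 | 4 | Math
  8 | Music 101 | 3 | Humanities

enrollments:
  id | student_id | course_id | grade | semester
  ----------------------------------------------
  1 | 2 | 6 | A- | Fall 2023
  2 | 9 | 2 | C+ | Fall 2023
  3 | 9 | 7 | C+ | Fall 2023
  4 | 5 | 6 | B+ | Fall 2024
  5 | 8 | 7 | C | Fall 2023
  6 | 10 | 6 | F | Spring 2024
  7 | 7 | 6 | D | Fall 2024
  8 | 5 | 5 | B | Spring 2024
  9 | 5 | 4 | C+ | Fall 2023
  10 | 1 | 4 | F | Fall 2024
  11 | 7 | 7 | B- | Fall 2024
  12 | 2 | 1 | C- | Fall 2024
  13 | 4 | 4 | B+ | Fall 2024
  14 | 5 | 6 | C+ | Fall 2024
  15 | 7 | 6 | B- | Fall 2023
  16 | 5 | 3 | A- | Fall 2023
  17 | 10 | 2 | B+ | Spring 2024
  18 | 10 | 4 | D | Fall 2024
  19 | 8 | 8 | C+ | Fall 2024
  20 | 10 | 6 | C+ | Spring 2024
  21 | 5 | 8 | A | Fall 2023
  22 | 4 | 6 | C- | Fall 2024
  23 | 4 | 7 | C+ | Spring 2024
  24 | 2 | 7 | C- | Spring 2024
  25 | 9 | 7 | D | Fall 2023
SELECT name, year FROM students ORDER BY year ASC LIMIT 5

Execution result:
name | year
Noah Brown | 1
Carol Garcia | 1
David Davis | 1
Mia Miller | 1
Frank Jones | 2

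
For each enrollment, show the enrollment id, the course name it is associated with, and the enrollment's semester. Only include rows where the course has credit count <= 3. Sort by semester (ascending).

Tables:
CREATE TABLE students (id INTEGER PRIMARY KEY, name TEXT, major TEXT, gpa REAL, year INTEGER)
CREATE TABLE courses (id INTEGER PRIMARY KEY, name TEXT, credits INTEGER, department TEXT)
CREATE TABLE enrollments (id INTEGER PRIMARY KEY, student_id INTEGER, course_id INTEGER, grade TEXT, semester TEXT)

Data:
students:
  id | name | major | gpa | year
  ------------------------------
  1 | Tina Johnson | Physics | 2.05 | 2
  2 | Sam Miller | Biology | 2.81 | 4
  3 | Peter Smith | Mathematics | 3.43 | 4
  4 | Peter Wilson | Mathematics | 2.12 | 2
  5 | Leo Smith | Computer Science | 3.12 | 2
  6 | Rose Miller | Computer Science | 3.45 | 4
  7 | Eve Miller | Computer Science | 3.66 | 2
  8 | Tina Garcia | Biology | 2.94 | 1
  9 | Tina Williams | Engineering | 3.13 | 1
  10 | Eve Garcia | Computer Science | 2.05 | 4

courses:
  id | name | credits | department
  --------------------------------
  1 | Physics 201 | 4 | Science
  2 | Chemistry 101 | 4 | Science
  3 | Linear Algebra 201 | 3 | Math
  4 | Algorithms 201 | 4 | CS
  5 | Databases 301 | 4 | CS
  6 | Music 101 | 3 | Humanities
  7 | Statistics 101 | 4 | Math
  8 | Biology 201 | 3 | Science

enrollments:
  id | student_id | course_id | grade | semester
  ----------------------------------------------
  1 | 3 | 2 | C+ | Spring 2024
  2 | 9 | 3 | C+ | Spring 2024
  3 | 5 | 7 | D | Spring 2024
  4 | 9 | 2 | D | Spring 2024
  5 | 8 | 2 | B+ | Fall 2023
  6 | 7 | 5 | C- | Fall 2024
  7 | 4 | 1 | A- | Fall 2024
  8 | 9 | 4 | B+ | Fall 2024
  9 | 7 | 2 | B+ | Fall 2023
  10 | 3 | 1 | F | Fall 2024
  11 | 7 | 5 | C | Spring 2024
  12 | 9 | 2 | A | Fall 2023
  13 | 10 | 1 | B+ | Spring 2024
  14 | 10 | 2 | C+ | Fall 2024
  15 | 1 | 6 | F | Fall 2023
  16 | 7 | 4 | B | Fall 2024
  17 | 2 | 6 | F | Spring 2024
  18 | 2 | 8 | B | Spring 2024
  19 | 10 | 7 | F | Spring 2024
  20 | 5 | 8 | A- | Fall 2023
SELECT c.id, p.name AS course, c.semester FROM enrollments c JOIN courses p ON c.course_id = p.id WHERE p.credits <= 3 ORDER BY c.semester ASC

Execution result:
id | course | semester
15 | Music 101 | Fall 2023
20 | Biology 201 | Fall 2023
2 | Linear Algebra 201 | Spring 2024
17 | Music 101 | Spring 2024
18 | Biology 201 | Spring 2024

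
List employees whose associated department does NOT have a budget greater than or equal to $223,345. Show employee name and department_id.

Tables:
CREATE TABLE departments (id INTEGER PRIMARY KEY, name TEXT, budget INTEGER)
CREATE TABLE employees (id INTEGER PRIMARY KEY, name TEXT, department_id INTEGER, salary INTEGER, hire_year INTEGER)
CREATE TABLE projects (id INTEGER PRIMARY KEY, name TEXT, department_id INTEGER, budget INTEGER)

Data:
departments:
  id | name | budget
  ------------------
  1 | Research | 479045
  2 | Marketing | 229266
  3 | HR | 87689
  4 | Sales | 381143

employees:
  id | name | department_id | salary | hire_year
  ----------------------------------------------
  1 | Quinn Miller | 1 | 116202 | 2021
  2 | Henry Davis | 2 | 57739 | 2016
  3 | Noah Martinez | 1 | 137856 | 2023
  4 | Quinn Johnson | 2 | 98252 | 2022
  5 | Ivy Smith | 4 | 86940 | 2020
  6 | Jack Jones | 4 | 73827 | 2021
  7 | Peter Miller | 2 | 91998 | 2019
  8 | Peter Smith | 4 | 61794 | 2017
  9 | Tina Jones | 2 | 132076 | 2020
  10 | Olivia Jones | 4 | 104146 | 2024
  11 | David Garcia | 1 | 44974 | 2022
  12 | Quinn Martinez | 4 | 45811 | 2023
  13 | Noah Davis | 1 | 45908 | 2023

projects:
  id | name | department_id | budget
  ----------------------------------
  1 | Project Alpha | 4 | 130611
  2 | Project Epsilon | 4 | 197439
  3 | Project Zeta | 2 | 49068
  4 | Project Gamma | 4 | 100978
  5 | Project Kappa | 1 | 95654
SELECT name, department_id FROM employees WHERE department_id NOT IN (SELECT id FROM departments WHERE budget >= 223345)

Execution result:
(no rows)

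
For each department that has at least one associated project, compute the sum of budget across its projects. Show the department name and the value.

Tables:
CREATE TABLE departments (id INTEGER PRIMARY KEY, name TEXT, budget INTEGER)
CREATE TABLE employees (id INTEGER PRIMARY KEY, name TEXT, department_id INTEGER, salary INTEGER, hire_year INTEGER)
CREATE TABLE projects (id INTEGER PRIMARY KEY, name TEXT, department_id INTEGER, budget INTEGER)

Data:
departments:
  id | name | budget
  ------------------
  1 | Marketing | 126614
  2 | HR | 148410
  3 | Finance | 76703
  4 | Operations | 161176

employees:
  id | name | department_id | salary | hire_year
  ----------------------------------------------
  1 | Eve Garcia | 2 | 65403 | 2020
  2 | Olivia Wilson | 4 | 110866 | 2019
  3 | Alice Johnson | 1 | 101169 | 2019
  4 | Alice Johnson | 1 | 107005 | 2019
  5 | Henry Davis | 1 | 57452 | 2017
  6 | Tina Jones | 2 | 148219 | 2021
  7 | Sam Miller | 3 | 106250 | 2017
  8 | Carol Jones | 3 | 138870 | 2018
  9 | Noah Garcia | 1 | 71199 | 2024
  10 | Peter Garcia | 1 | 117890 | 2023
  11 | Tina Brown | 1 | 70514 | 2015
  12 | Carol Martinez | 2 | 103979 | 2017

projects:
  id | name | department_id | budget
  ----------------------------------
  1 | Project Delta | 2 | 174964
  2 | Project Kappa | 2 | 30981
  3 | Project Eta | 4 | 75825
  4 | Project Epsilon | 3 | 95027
SELECT p.name, SUM(c.budget) AS sum_budget FROM projects c JOIN departments p ON c.department_id = p.id GROUP BY p.id, p.name

Execution result:
name | sum_budget
HR | 205945
Finance | 95027
Operations | 75825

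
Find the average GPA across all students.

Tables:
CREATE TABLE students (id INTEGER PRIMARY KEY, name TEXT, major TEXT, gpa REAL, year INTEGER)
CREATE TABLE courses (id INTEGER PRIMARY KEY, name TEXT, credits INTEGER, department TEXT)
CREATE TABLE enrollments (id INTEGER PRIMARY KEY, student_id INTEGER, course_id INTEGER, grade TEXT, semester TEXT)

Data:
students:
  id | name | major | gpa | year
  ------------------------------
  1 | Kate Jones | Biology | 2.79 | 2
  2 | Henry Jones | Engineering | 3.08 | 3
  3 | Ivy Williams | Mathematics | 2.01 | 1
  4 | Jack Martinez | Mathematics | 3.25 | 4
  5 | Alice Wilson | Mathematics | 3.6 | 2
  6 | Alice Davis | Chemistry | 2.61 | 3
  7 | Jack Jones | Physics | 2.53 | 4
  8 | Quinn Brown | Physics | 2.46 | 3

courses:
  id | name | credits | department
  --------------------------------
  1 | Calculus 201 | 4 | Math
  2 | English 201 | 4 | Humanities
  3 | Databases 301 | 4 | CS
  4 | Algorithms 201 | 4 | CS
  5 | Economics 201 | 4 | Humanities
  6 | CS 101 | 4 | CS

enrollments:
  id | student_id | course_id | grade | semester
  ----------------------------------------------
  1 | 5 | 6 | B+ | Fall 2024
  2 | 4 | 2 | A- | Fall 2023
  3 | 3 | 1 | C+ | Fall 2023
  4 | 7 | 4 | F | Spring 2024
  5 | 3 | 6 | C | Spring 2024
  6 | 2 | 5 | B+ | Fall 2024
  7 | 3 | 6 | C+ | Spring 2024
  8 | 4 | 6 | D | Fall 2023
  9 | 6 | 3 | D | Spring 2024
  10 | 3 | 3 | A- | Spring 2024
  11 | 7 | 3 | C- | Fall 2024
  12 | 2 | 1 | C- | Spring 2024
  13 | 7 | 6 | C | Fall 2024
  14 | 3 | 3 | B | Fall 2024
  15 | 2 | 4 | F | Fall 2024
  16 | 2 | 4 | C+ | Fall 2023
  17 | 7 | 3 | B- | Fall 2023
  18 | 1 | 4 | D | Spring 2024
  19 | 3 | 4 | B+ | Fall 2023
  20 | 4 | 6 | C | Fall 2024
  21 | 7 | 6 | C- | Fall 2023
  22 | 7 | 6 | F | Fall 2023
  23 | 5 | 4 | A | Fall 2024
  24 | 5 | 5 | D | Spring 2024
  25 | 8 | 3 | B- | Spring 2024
SELECT AVG(gpa) FROM students

Execution result:
2.79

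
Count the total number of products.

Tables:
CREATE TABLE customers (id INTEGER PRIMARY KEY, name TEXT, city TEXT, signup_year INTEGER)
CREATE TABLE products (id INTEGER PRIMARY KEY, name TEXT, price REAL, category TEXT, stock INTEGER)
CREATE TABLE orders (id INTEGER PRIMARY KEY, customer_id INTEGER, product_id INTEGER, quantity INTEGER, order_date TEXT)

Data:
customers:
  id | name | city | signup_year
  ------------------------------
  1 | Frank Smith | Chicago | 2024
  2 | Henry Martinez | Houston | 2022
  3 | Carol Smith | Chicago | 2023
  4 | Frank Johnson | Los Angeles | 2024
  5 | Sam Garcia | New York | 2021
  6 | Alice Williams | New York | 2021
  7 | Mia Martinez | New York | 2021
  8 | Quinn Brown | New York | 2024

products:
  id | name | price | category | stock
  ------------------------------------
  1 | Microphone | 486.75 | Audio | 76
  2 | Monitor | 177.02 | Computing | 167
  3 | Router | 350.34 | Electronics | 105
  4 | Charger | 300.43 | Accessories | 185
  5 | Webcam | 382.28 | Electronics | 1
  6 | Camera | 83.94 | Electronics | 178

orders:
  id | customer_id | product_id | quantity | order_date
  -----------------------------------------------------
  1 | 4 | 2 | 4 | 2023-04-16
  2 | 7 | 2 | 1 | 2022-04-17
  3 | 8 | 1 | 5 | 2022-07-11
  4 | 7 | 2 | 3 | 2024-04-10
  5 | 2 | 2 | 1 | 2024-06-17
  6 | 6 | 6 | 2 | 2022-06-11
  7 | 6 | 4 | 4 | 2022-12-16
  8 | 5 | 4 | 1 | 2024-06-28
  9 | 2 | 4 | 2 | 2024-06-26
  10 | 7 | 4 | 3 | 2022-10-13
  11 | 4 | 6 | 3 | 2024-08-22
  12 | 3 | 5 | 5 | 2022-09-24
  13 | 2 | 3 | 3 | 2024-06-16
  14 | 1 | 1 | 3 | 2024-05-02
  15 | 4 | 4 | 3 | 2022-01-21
SELECT COUNT(*) FROM products

Execution result:
6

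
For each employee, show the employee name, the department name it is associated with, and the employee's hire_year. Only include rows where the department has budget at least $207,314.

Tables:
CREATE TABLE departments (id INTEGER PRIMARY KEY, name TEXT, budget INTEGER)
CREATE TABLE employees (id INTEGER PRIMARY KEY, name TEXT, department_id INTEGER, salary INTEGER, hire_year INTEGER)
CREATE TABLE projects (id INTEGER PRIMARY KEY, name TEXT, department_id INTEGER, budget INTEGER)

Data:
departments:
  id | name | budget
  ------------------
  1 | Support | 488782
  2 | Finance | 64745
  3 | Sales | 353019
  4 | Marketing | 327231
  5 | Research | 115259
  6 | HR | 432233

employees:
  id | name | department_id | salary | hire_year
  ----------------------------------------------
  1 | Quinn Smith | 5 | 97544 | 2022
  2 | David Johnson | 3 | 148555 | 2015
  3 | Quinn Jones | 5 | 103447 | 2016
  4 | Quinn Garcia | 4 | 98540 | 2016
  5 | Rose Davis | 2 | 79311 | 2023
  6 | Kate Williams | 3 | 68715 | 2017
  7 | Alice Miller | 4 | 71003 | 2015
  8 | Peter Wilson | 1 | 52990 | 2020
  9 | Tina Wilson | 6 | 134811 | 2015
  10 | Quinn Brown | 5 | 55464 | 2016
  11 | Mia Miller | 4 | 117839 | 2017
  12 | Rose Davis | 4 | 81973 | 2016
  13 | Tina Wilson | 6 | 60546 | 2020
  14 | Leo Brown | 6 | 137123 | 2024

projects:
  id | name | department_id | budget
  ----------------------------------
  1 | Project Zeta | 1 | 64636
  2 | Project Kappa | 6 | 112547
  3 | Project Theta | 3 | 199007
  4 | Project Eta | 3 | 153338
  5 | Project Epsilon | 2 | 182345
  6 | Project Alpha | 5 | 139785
SELECT c.name, p.name AS department, c.hire_year FROM employees c JOIN departments p ON c.department_id = p.id WHERE p.budget >= 207314

Execution result:
name | department | hire_year
David Johnson | Sales | 2015
Quinn Garcia | Marketing | 2016
Kate Williams | Sales | 2017
Alice Miller | Marketing | 2015
Peter Wilson | Support | 2020
Tina Wilson | HR | 2015
Mia Miller | Marketing | 2017
Rose Davis | Marketing | 2016
Tina Wilson | HR | 2020
Leo Brown | HR | 2024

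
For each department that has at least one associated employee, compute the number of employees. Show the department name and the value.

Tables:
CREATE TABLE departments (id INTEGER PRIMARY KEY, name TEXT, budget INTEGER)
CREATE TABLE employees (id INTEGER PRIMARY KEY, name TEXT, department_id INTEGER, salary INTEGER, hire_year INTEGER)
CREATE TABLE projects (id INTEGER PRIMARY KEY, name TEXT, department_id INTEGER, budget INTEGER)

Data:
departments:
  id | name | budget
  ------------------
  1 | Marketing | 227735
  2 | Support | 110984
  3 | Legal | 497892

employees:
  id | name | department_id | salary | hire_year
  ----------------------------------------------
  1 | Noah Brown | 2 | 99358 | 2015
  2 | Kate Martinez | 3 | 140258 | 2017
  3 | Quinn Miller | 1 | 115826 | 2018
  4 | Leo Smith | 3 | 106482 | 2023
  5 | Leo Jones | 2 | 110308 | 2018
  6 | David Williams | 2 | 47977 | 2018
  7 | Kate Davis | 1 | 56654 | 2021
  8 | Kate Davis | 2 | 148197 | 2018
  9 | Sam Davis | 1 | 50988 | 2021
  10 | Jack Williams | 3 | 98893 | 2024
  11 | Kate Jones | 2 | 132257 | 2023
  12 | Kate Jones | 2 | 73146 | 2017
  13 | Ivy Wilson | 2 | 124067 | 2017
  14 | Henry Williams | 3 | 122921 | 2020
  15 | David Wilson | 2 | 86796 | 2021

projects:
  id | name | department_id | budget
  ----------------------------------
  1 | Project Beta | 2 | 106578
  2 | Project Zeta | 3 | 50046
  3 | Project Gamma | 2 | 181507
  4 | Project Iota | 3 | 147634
SELECT p.name, COUNT(*) AS n FROM employees c JOIN departments p ON c.department_id = p.id GROUP BY p.id, p.name

Execution result:
name | n
Marketing | 3
Support | 8
Legal | 4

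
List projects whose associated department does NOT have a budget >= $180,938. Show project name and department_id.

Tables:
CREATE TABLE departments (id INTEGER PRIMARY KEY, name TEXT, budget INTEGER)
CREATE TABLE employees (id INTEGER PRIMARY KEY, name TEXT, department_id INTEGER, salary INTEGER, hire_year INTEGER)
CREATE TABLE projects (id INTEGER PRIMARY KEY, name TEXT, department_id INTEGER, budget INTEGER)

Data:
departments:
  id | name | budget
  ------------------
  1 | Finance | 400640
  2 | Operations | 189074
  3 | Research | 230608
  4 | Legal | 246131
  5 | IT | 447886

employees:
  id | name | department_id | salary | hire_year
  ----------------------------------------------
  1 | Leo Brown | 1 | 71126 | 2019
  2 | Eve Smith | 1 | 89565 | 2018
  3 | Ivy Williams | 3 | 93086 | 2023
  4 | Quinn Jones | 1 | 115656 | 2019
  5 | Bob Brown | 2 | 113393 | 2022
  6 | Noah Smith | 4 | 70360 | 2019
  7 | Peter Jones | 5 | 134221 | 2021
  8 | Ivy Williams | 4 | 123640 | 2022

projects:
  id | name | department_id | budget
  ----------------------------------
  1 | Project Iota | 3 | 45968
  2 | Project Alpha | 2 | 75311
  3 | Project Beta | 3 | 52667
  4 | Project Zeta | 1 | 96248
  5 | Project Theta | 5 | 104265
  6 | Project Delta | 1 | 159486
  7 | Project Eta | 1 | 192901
SELECT name, department_id FROM projects WHERE department_id NOT IN (SELECT id FROM departments WHERE budget >= 180938)

Execution result:
(no rows)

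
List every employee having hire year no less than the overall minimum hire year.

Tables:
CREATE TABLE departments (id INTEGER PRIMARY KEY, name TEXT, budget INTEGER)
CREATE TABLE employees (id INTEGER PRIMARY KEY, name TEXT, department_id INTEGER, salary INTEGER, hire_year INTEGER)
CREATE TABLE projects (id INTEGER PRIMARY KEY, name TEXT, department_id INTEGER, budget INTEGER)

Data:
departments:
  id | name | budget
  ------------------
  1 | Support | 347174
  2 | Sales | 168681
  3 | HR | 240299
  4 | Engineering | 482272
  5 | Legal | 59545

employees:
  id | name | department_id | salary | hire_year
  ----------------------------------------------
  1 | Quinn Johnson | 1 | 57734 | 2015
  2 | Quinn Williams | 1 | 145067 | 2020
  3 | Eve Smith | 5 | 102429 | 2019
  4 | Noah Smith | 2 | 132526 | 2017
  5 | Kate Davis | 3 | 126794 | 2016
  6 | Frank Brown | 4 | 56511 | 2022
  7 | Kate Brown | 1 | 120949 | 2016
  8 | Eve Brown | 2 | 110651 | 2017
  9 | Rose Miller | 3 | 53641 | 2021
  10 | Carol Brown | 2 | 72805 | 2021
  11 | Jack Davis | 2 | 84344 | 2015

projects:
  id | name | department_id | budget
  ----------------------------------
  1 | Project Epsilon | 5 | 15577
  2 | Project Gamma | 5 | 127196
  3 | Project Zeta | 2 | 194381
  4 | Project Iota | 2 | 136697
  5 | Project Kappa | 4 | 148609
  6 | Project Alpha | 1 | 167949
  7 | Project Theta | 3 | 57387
SELECT name, hire_year FROM employees WHERE hire_year >= (SELECT MIN(hire_year) FROM employees)

Execution result:
name | hire_year
Quinn Johnson | 2015
Quinn Williams | 2020
Eve Smith | 2019
Noah Smith | 2017
Kate Davis | 2016
Frank Brown | 2022
Kate Brown | 2016
Eve Brown | 2017
Rose Miller | 2021
Carol Brown | 2021
Jack Davis | 2015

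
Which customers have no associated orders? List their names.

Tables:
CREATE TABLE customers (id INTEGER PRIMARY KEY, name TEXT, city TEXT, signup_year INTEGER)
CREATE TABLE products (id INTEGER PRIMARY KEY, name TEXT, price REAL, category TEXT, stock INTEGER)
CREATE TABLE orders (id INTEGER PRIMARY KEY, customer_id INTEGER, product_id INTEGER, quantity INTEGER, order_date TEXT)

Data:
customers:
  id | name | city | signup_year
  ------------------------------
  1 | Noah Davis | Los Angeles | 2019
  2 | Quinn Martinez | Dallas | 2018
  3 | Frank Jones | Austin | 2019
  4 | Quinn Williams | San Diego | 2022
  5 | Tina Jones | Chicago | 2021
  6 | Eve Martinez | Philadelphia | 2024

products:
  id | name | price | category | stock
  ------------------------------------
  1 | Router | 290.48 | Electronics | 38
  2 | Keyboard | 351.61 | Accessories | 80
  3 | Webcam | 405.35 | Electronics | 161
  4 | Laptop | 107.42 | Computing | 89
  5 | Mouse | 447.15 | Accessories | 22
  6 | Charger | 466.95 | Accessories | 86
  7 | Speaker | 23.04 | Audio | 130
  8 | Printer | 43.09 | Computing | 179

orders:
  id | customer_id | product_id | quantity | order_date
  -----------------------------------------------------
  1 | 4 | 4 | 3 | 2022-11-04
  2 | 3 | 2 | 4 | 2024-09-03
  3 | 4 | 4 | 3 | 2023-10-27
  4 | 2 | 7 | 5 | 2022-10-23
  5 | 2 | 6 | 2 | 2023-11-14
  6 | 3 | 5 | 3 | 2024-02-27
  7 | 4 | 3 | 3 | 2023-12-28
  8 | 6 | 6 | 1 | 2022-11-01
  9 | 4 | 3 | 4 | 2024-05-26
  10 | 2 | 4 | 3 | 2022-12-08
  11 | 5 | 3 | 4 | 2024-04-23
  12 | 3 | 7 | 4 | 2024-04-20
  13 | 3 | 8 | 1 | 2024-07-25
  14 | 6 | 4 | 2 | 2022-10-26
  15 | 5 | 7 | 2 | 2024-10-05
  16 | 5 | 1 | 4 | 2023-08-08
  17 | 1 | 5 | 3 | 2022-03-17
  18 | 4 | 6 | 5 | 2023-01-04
SELECT p.name FROM customers p LEFT JOIN orders c ON c.customer_id = p.id WHERE c.id IS NULL

Execution result:
(no rows)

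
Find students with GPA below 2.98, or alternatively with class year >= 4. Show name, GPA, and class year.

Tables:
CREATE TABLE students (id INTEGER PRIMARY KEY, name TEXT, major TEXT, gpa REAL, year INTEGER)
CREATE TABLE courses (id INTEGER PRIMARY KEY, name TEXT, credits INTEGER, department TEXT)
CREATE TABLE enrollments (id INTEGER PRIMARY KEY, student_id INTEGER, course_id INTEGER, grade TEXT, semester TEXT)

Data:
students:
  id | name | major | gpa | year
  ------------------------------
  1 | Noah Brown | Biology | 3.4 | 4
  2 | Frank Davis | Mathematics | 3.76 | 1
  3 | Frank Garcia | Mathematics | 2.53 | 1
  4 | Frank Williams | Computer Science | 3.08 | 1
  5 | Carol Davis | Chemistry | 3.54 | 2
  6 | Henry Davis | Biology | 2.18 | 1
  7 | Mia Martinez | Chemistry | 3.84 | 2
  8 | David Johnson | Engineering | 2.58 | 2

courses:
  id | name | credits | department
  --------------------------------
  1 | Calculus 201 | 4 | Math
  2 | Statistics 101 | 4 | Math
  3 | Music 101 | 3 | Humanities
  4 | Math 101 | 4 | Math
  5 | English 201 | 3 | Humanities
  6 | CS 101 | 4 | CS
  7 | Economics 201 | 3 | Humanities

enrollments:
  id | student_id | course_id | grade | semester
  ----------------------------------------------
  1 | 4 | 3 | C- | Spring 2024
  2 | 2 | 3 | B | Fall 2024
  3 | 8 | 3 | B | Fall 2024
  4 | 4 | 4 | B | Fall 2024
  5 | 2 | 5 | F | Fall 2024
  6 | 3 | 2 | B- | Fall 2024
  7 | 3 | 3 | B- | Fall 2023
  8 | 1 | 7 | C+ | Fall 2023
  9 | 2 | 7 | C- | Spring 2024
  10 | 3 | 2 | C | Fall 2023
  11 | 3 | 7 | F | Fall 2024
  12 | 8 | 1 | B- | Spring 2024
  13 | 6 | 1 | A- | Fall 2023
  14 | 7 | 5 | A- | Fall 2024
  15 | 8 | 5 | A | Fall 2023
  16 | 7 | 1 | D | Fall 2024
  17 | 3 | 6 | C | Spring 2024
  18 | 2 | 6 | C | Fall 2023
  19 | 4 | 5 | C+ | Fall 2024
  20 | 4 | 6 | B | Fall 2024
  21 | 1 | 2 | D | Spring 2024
SELECT name, gpa, year FROM students WHERE gpa < 2.98 OR year >= 4

Execution result:
name | gpa | year
Noah Brown | 3.40 | 4
Frank Garcia | 2.53 | 1
Henry Davis | 2.18 | 1
David Johnson | 2.58 | 2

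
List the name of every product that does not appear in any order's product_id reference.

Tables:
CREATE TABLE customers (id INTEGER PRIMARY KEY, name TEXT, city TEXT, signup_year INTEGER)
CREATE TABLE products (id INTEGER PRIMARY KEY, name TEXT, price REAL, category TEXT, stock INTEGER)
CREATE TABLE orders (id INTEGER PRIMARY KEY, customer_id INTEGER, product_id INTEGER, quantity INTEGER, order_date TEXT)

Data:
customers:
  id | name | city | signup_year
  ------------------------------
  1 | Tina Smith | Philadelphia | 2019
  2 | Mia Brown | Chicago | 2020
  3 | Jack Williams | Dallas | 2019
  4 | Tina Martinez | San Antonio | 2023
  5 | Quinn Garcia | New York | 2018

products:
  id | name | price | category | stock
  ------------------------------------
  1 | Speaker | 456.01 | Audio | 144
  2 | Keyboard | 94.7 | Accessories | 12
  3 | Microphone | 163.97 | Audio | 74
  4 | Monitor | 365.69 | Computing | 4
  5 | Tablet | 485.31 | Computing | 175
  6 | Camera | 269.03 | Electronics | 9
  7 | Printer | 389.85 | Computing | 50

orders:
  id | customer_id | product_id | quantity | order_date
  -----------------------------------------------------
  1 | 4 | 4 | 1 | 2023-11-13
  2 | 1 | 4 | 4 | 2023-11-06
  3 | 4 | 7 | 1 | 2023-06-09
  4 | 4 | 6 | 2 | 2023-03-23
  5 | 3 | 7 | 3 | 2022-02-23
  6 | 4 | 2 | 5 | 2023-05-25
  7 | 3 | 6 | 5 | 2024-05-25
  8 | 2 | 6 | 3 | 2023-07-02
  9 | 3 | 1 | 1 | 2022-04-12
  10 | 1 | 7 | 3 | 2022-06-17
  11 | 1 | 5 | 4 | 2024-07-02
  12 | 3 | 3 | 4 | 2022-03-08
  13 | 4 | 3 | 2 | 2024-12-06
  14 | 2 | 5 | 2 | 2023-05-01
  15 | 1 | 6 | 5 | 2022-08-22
SELECT p.name FROM products p LEFT JOIN orders c ON c.product_id = p.id WHERE c.id IS NULL

Execution result:
(no rows)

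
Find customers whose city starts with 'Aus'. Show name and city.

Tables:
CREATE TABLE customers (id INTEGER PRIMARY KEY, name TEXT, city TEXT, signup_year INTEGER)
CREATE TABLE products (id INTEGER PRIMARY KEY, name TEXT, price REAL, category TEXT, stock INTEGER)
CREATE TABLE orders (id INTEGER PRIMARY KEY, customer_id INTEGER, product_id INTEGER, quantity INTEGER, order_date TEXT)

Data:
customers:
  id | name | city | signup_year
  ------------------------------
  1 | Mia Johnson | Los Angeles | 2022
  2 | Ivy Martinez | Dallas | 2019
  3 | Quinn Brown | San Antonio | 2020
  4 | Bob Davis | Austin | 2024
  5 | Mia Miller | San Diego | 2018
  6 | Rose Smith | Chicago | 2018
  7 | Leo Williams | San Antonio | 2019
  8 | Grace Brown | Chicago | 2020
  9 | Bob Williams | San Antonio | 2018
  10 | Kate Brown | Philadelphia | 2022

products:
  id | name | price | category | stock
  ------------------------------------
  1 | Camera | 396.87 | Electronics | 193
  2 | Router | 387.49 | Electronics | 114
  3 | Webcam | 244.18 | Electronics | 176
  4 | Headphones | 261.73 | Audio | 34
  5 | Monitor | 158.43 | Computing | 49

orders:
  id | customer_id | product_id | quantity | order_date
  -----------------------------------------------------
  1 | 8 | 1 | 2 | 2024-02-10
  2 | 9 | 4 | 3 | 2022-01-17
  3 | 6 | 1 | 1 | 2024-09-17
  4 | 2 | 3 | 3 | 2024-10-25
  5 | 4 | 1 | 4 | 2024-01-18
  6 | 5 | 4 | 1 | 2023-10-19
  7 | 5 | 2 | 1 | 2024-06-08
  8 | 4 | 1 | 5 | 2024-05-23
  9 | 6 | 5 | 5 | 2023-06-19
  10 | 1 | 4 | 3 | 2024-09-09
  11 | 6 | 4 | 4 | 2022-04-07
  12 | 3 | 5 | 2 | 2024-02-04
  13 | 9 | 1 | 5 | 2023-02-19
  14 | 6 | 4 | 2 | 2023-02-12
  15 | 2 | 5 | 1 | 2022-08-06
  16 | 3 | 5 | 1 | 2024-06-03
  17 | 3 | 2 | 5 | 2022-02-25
SELECT name, city FROM customers WHERE city LIKE 'Aus%'

Execution result:
name | city
Bob Davis | Austin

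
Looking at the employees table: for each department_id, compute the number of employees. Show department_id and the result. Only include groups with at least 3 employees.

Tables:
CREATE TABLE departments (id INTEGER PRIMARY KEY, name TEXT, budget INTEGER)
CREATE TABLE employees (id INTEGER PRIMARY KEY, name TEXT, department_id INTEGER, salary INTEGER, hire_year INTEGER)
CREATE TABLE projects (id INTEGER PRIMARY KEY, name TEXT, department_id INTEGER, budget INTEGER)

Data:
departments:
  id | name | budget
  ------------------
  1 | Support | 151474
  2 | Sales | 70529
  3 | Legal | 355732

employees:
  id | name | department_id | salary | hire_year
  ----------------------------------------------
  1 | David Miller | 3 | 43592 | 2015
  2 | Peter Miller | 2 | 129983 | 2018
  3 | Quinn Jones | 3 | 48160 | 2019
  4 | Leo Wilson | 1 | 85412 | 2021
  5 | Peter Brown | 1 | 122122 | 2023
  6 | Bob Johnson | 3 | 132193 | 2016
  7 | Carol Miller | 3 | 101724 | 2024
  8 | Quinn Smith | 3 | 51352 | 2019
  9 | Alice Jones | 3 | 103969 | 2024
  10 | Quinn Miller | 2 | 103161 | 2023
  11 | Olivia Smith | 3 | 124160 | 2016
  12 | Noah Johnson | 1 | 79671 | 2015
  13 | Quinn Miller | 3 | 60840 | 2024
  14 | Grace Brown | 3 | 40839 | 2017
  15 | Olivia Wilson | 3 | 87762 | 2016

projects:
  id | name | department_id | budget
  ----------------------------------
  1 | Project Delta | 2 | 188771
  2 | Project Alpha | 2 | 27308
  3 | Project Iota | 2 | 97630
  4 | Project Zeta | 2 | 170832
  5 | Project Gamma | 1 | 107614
SELECT department_id, COUNT(*) AS n FROM employees GROUP BY department_id HAVING COUNT(*) >= 3

Execution result:
department_id | n
1 | 3
3 | 10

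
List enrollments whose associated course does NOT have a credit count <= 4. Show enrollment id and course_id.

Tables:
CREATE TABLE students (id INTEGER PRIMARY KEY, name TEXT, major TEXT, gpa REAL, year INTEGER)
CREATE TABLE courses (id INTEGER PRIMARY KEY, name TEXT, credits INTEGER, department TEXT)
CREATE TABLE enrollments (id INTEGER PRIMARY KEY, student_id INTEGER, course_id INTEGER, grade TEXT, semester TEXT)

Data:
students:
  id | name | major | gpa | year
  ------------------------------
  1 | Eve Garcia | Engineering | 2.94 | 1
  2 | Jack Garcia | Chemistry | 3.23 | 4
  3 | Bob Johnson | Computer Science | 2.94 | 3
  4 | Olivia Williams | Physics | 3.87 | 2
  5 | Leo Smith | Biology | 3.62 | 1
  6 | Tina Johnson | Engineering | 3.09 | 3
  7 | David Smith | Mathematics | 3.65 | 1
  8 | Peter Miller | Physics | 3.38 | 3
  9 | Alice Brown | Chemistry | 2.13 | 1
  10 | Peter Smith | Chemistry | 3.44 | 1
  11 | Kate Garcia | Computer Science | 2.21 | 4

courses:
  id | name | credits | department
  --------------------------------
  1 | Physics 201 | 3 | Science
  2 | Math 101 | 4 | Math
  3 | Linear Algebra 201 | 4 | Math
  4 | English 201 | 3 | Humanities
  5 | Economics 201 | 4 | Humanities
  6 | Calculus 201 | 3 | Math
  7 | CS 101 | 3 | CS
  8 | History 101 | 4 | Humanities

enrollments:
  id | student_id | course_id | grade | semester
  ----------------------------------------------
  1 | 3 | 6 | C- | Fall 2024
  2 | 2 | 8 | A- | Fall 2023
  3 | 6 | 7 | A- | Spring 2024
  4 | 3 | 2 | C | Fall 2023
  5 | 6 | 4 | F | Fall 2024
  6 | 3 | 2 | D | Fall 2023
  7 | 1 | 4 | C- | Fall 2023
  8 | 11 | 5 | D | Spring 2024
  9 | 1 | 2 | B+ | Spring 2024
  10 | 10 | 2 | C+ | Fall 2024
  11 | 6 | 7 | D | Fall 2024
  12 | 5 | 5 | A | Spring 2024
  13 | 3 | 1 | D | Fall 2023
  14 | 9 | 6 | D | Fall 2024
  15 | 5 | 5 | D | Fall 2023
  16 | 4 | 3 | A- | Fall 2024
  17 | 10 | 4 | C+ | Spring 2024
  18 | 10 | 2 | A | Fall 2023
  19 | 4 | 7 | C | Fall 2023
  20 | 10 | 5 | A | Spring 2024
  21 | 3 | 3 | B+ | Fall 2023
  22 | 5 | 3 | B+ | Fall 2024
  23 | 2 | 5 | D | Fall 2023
SELECT id, course_id FROM enrollments WHERE course_id NOT IN (SELECT id FROM courses WHERE credits <= 4)

Execution result:
(no rows)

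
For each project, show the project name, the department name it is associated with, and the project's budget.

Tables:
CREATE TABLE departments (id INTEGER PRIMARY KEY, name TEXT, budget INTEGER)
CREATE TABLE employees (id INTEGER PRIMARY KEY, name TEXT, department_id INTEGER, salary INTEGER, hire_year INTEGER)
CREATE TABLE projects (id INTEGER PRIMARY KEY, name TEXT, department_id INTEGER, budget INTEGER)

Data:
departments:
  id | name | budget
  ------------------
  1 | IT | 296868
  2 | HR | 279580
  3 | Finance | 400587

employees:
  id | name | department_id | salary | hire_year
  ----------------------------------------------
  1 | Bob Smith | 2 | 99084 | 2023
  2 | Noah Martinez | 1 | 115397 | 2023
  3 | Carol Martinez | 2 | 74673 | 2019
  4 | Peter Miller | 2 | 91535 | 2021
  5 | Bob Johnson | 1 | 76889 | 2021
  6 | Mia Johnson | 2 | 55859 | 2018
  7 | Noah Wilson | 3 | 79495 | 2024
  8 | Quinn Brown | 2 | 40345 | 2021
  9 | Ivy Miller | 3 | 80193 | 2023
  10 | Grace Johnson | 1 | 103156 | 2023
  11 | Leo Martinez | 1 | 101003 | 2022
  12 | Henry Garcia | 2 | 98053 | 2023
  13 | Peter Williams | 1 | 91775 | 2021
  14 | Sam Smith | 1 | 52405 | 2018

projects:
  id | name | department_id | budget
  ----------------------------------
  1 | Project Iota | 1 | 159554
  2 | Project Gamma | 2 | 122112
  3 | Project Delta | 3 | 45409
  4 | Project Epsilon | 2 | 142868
SELECT c.name, p.name AS department, c.budget FROM projects c JOIN departments p ON c.department_id = p.id

Execution result:
name | department | budget
Project Iota | IT | 159554
Project Gamma | HR | 122112
Project Delta | Finance | 45409
Project Epsilon | HR | 142868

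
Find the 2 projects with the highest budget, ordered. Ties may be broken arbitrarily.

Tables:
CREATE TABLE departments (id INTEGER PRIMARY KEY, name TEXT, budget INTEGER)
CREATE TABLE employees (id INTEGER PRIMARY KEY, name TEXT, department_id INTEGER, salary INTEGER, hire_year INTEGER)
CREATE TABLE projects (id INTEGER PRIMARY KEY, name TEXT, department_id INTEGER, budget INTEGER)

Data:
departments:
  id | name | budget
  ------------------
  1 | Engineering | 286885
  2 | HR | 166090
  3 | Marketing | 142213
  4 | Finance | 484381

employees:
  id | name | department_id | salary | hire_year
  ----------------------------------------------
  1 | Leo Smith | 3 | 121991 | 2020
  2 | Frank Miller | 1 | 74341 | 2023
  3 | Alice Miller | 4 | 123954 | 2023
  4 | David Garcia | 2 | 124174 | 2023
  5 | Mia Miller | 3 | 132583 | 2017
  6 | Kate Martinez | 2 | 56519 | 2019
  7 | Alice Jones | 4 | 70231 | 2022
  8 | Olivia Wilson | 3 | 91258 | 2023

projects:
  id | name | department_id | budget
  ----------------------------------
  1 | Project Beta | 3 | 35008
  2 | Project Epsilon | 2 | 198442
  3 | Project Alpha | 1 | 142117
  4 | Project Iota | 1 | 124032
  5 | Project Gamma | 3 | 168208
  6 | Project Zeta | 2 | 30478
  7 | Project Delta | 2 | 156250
SELECT name, budget FROM projects ORDER BY budget DESC LIMIT 2

Execution result:
name | budget
Project Epsilon | 198442
Project Gamma | 168208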